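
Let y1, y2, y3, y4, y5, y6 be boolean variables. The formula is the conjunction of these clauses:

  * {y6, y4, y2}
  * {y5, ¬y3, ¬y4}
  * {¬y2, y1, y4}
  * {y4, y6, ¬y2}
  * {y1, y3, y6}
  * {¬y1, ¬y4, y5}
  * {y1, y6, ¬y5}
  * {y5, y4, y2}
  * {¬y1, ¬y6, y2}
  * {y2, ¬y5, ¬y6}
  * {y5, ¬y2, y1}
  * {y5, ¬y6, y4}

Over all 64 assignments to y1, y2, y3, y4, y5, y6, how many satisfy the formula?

11

Case analysis on y2 and y4:
  y2=T, y4=T: y3 free; 3 ways for (y1,y5,y6) × 2^1 = 6.
  y2=T, y4=F: remaining (y1,y3,y5,y6) ∈ {(T,F,T,T); (T,T,T,T)} — 2.
  y2=F, y4=T: remaining (y1,y3,y5,y6) ∈ {(F,F,F,T); (T,F,T,F); (T,T,T,F)} — 3.
  y2=F, y4=F: a clause becomes empty — 0.
Total: 6 + 2 + 3 + 0 = 11.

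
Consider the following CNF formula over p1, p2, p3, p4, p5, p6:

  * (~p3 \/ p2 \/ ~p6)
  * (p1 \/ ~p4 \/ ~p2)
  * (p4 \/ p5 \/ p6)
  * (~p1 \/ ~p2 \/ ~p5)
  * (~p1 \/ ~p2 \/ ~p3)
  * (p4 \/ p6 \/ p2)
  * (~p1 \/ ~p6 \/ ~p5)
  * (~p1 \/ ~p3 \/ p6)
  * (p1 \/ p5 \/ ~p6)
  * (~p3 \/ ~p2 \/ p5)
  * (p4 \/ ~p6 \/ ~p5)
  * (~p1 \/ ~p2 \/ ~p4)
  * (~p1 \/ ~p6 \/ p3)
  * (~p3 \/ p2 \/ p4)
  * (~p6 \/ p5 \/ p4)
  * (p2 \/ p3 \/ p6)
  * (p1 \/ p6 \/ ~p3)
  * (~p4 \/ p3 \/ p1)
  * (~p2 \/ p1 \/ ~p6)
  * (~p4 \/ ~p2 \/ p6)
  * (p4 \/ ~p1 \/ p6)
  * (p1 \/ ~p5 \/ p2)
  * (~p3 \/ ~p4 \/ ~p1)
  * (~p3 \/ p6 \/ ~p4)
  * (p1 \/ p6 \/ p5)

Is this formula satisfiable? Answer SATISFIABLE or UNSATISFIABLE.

Branch on p1: take p1 = False.
For the remaining variables, p2 = True, p3 = False, p4 = False, p5 = True, p6 = False works.
Every clause has at least one true literal under this assignment.
So p1 = False, p2 = True, p3 = False, p4 = False, p5 = True, p6 = False is a satisfying assignment.

SATISFIABLE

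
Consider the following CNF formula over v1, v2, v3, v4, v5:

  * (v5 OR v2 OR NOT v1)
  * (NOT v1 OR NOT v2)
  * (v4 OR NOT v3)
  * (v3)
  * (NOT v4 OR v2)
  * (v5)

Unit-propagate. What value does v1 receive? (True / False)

False

Unit clause (v3) sets v3 = True.
(v4 OR NOT v3): since v3 = True, the clause reduces to (v4). v4 = True.
(NOT v4 OR v2) with v4 = True leaves only v2, so v2 = True.
From (NOT v1 OR NOT v2) and v2 = True: v1 = False.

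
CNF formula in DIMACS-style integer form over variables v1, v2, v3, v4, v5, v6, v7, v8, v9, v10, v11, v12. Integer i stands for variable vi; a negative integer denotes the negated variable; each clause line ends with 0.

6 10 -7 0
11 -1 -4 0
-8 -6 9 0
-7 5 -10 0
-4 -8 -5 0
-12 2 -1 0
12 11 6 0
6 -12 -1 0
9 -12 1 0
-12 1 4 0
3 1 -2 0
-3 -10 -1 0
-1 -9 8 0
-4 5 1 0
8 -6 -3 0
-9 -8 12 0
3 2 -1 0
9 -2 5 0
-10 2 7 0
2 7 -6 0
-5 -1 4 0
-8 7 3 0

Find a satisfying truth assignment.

v1 = F, v2 = F, v3 = F, v4 = F, v5 = F, v6 = T, v7 = T, v8 = F, v9 = F, v10 = F, v11 = F, v12 = F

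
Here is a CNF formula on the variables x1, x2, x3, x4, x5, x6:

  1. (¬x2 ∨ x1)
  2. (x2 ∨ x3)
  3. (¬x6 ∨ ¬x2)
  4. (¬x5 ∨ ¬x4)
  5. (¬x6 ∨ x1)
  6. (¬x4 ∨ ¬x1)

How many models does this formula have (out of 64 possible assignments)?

11

Split on x1, then x2.
  x1=T, x2=T: remaining (x3,x4,x5,x6) ∈ {(F,F,F,F); (F,F,T,F); (T,F,F,F); (T,F,T,F)} — 4.
  x1=T, x2=F: remaining (x3,x4,x5,x6) ∈ {(T,F,F,F); (T,F,F,T); (T,F,T,F); (T,F,T,T)} — 4.
  x1=F, x2=T: a clause becomes empty — 0.
  x1=F, x2=F: remaining (x3,x4,x5,x6) ∈ {(T,F,F,F); (T,F,T,F); (T,T,F,F)} — 3.
Total: 4 + 4 + 0 + 3 = 11.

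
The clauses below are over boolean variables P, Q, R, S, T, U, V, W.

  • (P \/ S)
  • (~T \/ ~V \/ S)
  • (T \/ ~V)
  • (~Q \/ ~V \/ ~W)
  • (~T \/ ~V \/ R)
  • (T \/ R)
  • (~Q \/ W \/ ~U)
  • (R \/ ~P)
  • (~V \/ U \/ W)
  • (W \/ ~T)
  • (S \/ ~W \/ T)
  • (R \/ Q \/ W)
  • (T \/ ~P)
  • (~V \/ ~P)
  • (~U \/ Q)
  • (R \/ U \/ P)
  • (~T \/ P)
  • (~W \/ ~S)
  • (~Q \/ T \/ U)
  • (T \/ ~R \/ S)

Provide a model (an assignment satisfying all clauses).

P = False, Q = False, R = True, S = True, T = False, U = False, V = False, W = False

Check each clause:
  1. (P \/ S) — S is true.
  2. (~T \/ S \/ ~V) — ~V is true.
  3. (T \/ ~V) — ~V is true.
  4. (~W \/ ~Q \/ ~V) — ~W is true.
  5. (~T \/ R \/ ~V) — ~V is true.
  6. (T \/ R) — R is true.
  7. (~Q \/ W \/ ~U) — ~U is true.
  8. (R \/ ~P) — R is true.
  9. (~V \/ W \/ U) — ~V is true.
  10. (W \/ ~T) — ~T is true.
  11. (~W \/ S \/ T) — ~W is true.
  12. (W \/ R \/ Q) — R is true.
  13. (T \/ ~P) — ~P is true.
  14. (~V \/ ~P) — ~V is true.
  15. (Q \/ ~U) — ~U is true.
  16. (P \/ U \/ R) — R is true.
  17. (~T \/ P) — ~T is true.
  18. (~W \/ ~S) — ~W is true.
  19. (T \/ U \/ ~Q) — ~Q is true.
  20. (~R \/ T \/ S) — S is true.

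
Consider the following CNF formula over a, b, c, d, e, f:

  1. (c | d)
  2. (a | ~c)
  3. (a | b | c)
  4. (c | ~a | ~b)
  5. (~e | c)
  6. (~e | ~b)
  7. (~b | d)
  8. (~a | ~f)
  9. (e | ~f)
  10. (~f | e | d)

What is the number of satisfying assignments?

7

The models are:
  a=0 b=1 c=0 d=1 e=0 f=0
  a=1 b=0 c=0 d=1 e=0 f=0
  a=1 b=0 c=1 d=0 e=0 f=0
  a=1 b=0 c=1 d=0 e=1 f=0
  a=1 b=0 c=1 d=1 e=0 f=0
  a=1 b=0 c=1 d=1 e=1 f=0
  a=1 b=1 c=1 d=1 e=0 f=0
That's 7 in total.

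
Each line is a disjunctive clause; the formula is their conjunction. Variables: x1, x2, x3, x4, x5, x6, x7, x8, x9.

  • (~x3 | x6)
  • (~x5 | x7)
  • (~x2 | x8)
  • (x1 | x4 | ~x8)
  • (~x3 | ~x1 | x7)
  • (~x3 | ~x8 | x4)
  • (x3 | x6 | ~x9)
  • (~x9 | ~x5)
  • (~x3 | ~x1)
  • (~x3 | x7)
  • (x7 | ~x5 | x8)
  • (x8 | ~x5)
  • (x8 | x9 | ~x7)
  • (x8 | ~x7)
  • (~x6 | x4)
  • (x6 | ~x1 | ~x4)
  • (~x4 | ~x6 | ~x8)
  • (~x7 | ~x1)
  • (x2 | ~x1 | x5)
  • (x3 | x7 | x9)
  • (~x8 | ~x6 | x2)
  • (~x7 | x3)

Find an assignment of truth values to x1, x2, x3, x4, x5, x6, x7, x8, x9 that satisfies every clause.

Branch on x1: take x1 = False.
For the remaining variables, x2 = False, x3 = False, x4 = True, x5 = False, x6 = True, x7 = False, x8 = False, x9 = True works.
Every clause has at least one true literal under this assignment.
Check each clause:
  1. (~x3 | x6) — ~x3 is true.
  2. (~x5 | x7) — ~x5 is true.
  3. (x8 | ~x2) — ~x2 is true.
  4. (~x8 | x1 | x4) — ~x8 is true.
  5. (~x3 | ~x1 | x7) — ~x3 is true.
  6. (~x3 | x4 | ~x8) — ~x8 is true.
  7. (x6 | x3 | ~x9) — x6 is true.
  8. (~x5 | ~x9) — ~x5 is true.
  9. (~x3 | ~x1) — ~x3 is true.
  10. (~x3 | x7) — ~x3 is true.
  11. (x8 | x7 | ~x5) — ~x5 is true.
  12. (~x5 | x8) — ~x5 is true.
  13. (~x7 | x8 | x9) — ~x7 is true.
  14. (~x7 | x8) — ~x7 is true.
  15. (~x6 | x4) — x4 is true.
  16. (x6 | ~x1 | ~x4) — ~x1 is true.
  17. (~x8 | ~x4 | ~x6) — ~x8 is true.
  18. (~x7 | ~x1) — ~x7 is true.
  19. (~x1 | x2 | x5) — ~x1 is true.
  20. (x7 | x9 | x3) — x9 is true.
  21. (~x8 | x2 | ~x6) — ~x8 is true.
  22. (x3 | ~x7) — ~x7 is true.

x1 = False, x2 = False, x3 = False, x4 = True, x5 = False, x6 = True, x7 = False, x8 = False, x9 = True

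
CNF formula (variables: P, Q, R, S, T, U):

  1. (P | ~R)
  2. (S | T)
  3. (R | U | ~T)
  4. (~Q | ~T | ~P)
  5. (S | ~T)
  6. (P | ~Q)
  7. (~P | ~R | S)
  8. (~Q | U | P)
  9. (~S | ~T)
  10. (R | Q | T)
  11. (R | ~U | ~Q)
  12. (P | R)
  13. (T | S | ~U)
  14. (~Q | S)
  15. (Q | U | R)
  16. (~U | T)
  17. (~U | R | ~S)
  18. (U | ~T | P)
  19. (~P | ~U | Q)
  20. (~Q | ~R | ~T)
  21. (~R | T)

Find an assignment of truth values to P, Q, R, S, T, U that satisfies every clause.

Branch on P: take P = True.
Branch on Q: take Q = True.
  then T is forced to False.
  then S is forced to True.
  then U is forced to False.
  then R is forced to False.
Every clause has at least one true literal under this assignment.

P=True, Q=True, R=False, S=True, T=False, U=False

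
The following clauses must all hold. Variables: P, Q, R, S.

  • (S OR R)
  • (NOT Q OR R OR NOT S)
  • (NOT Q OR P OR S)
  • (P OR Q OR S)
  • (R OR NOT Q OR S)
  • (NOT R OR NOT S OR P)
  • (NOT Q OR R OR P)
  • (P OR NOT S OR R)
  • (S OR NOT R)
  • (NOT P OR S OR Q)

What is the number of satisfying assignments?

3

The models are:
  P=1 Q=0 R=0 S=1
  P=1 Q=0 R=1 S=1
  P=1 Q=1 R=1 S=1
Count: 3.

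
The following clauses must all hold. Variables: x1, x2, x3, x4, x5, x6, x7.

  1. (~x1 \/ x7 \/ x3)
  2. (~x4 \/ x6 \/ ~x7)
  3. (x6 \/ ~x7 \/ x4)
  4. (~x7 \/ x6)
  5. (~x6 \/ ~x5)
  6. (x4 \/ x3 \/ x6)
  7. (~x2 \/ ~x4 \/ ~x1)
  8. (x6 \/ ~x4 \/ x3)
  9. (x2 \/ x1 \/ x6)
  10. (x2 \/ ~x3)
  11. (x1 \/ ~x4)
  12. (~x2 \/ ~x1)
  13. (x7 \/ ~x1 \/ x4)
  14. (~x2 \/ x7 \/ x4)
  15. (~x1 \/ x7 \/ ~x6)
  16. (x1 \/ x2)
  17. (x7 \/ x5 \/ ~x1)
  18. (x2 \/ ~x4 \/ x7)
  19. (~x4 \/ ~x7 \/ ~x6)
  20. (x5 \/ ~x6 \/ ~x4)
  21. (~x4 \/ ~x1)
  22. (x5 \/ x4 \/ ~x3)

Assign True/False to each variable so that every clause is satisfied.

x1=F, x2=T, x3=F, x4=F, x5=F, x6=T, x7=T

Try x1 = False.
  then x4 is forced to False.
  then x2 is forced to True.
  then x7 is forced to True.
  then x6 is forced to True.
  then x5 is forced to False.
  then x3 is forced to False.
Every clause has at least one true literal under this assignment.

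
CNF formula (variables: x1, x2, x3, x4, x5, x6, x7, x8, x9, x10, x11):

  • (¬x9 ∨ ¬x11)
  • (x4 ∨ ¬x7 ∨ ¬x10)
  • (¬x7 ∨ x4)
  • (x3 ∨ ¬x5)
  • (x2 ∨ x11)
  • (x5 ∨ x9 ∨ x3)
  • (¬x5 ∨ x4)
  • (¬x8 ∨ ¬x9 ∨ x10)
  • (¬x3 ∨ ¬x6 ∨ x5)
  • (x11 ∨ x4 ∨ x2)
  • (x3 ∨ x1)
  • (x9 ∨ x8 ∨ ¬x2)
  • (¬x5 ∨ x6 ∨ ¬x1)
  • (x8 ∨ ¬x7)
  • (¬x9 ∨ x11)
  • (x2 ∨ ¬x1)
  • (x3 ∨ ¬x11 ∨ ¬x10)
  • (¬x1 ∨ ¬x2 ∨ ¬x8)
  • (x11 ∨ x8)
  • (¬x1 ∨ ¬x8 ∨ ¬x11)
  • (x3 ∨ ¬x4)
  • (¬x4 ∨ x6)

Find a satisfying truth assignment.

Pure literal: x7 appears only negated; assign x7 = False.
Branch on x1: take x1 = False.
  then x3 is forced to True.
For the remaining variables, x2 = True, x4 = False, x5 = False, x6 = False, x8 = True, x9 = False, x10 = True, x11 = False works.

x1=F  x2=T  x3=T  x4=F  x5=F  x6=F  x7=F  x8=T  x9=F  x10=T  x11=F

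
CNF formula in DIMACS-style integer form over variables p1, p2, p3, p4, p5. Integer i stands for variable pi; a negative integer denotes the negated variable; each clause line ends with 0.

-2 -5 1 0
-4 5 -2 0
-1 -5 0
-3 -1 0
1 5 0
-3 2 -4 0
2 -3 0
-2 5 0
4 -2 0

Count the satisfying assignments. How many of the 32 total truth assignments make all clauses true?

4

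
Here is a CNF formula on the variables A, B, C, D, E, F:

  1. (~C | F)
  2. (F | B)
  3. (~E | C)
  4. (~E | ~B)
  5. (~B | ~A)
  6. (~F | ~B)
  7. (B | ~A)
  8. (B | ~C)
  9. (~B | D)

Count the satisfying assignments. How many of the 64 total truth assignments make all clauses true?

Satisfying assignments:
  A=F B=F C=F D=F E=F F=T
  A=F B=F C=F D=T E=F F=T
  A=F B=T C=F D=T E=F F=F
That's 3 in total.

3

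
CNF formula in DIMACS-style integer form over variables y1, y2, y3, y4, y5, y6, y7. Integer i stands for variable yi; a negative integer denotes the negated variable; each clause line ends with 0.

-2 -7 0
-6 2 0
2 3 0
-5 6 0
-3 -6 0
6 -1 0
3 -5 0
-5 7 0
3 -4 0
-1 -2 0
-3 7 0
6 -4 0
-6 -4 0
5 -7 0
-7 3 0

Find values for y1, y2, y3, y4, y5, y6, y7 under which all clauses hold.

Pure literal: y1 appears only negated; assign y1 = False.
Pure literal: y4 appears only negated; assign y4 = False.
Branch on y2: take y2 = True.
  then y7 is forced to False.
  then y5 is forced to False.
  then y3 is forced to False.
y6 is now unconstrained; take y6 = True.

y1=F, y2=T, y3=F, y4=F, y5=F, y6=T, y7=F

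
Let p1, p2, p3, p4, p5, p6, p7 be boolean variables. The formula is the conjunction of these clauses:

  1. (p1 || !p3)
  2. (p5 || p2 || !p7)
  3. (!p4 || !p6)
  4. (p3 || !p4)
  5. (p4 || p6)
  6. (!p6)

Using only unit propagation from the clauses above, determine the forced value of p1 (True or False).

True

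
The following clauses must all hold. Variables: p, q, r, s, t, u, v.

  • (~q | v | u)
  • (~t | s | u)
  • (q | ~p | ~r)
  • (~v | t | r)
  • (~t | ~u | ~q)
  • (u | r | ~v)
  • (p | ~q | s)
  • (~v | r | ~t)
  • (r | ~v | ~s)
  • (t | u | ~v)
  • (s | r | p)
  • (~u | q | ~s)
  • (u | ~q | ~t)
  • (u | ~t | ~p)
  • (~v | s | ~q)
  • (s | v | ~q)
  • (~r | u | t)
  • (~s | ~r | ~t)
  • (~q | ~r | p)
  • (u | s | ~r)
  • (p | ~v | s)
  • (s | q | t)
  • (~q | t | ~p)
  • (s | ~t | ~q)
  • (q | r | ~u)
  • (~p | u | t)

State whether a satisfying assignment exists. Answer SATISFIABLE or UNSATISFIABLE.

SATISFIABLE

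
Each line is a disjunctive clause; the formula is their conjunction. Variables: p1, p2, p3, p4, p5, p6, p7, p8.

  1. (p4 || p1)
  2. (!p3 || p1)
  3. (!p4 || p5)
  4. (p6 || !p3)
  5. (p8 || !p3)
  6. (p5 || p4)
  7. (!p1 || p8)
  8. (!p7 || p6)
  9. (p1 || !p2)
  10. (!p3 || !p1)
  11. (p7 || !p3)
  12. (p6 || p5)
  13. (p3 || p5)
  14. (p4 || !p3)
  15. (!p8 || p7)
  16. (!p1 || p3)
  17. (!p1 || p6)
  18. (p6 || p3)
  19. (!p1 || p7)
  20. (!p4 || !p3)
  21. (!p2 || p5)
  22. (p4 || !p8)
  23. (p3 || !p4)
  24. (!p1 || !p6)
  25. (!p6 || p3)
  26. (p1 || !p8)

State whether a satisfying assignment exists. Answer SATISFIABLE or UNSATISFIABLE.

UNSATISFIABLE

p3 = True:
  propagation gives p1=True; an empty clause results — contradiction.
p3 = False:
  propagation gives p5=True, p1=False, p4=True; an empty clause results — contradiction.
Every branch closes, so no satisfying assignment exists.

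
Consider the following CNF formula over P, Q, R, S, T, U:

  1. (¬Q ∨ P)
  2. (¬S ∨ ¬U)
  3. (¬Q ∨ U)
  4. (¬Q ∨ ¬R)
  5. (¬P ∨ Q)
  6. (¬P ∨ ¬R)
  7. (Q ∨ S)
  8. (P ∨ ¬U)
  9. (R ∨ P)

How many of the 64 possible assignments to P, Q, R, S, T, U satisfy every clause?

Satisfying assignments:
  P=F Q=F R=T S=T T=F U=F
  P=F Q=F R=T S=T T=T U=F
  P=T Q=T R=F S=F T=F U=T
  P=T Q=T R=F S=F T=T U=T
That's 4 in total.

4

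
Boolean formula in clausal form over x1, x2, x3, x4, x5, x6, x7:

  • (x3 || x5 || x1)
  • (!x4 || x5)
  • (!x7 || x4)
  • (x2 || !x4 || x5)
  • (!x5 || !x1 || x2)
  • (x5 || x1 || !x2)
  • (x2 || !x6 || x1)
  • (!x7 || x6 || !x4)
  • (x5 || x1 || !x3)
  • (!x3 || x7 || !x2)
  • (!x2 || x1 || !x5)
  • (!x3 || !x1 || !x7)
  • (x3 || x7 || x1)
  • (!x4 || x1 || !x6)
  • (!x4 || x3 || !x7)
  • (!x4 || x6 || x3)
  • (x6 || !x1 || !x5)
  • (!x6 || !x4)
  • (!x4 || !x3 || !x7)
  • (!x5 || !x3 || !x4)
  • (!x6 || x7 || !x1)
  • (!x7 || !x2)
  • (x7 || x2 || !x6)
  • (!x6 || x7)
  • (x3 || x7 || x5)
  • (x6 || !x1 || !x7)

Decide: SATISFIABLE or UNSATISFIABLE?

Branch on x1: take x1 = True.
The remaining clauses are satisfied by x2 = False, x3 = True, x4 = False, x5 = False, x6 = False, x7 = False.
Every clause has at least one true literal under this assignment.
So x1=True, x2=False, x3=True, x4=False, x5=False, x6=False, x7=False is a satisfying assignment.

SATISFIABLE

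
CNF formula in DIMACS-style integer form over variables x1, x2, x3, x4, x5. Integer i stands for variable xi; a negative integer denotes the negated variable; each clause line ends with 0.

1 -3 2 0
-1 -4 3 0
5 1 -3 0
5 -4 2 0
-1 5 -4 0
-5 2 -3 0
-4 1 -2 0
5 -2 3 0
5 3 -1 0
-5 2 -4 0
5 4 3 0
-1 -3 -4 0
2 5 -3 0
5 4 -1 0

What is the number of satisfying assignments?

6

The models are:
  x1=F x2=F x3=F x4=F x5=T
  x1=F x2=T x3=F x4=F x5=T
  x1=F x2=T x3=T x4=F x5=T
  x1=T x2=F x3=F x4=F x5=T
  x1=T x2=T x3=F x4=F x5=T
  x1=T x2=T x3=T x4=F x5=T
That's 6 in total.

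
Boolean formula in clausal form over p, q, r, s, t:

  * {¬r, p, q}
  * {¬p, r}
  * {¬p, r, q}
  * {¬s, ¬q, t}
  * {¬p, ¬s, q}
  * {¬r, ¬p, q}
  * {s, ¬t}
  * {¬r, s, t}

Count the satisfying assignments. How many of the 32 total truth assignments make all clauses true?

7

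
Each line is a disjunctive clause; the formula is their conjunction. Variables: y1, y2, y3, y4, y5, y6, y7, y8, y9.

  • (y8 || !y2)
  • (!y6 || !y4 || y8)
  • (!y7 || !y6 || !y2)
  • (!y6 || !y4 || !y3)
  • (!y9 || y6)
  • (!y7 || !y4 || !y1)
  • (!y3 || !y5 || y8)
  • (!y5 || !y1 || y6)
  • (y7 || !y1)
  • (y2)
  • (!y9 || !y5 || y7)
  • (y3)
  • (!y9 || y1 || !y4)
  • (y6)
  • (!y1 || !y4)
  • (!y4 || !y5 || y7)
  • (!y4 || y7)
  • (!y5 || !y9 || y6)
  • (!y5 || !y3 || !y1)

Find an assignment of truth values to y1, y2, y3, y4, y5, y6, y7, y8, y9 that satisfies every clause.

y1=F  y2=T  y3=T  y4=F  y5=T  y6=T  y7=F  y8=T  y9=F

The clause (y2) is unit: y2 must be True.
The clause (y8) is unit: y8 must be True.
(y3) is a unit clause, so y3 = True.
Unit propagation: (y6) forces y6 = True.
(!y7) is a unit clause, so y7 = False.
Unit propagation: (!y4) forces y4 = False.
(!y1) is a unit clause, so y1 = False.
Pure literal: y9 appears only negated; assign y9 = False.
y5 is now unconstrained; take y5 = True.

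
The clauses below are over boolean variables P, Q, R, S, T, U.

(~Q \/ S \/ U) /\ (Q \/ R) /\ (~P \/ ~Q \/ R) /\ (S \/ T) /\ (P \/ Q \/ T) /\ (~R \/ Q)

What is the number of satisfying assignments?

15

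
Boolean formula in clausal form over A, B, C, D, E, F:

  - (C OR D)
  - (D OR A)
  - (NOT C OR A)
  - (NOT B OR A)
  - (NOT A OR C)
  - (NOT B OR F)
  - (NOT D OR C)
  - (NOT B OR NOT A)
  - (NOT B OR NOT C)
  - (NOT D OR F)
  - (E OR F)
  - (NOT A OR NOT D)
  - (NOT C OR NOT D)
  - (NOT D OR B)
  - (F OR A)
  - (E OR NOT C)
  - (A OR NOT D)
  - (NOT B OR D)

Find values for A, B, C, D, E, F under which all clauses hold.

A=True, B=False, C=True, D=False, E=True, F=True

Pure literal: E appears only positively; assign E = True.
Pure literal: F appears only positively; assign F = True.
Set A = True and propagate.
  then C is forced to True.
  then B is forced to False.
  then D is forced to False.
Check each clause:
  1. (D OR C) — C is true.
  2. (A OR D) — A is true.
  3. (A OR NOT C) — A is true.
  4. (NOT B OR A) — A is true.
  5. (C OR NOT A) — C is true.
  6. (F OR NOT B) — F is true.
  7. (C OR NOT D) — C is true.
  8. (NOT B OR NOT A) — NOT B is true.
  9. (NOT C OR NOT B) — NOT B is true.
  10. (F OR NOT D) — NOT D is true.
  11. (F OR E) — E is true.
  12. (NOT D OR NOT A) — NOT D is true.
  13. (NOT C OR NOT D) — NOT D is true.
  14. (NOT D OR B) — NOT D is true.
  15. (A OR F) — A is true.
  16. (E OR NOT C) — E is true.
  17. (A OR NOT D) — A is true.
  18. (NOT B OR D) — NOT B is true.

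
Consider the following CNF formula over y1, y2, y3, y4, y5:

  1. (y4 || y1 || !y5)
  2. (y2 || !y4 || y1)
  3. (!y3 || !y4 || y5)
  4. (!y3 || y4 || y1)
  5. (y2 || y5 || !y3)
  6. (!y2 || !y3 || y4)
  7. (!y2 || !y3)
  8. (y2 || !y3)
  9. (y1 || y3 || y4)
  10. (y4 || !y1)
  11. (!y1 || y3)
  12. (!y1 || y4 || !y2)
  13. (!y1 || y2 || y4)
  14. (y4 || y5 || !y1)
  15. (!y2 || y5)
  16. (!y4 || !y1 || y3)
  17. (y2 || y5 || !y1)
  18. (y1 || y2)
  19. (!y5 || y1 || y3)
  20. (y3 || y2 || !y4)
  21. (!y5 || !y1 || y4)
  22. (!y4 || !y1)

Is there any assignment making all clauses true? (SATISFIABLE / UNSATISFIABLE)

UNSATISFIABLE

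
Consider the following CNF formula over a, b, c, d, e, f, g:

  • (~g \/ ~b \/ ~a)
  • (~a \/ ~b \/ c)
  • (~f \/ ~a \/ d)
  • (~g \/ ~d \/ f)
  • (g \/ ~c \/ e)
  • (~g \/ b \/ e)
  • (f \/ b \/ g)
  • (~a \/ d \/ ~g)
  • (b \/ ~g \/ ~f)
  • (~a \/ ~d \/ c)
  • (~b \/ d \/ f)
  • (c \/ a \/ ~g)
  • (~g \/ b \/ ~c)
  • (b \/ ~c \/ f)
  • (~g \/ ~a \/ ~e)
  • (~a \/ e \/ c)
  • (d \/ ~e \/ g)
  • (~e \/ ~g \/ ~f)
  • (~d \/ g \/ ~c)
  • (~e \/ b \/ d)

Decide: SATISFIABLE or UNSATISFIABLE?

SATISFIABLE

Branch on a: take a = False.
Set b = False and propagate.
For the remaining variables, c = False, d = False, e = False, f = True, g = False works.
Every clause has at least one true literal under this assignment.
So a=False, b=False, c=False, d=False, e=False, f=True, g=False is a satisfying assignment.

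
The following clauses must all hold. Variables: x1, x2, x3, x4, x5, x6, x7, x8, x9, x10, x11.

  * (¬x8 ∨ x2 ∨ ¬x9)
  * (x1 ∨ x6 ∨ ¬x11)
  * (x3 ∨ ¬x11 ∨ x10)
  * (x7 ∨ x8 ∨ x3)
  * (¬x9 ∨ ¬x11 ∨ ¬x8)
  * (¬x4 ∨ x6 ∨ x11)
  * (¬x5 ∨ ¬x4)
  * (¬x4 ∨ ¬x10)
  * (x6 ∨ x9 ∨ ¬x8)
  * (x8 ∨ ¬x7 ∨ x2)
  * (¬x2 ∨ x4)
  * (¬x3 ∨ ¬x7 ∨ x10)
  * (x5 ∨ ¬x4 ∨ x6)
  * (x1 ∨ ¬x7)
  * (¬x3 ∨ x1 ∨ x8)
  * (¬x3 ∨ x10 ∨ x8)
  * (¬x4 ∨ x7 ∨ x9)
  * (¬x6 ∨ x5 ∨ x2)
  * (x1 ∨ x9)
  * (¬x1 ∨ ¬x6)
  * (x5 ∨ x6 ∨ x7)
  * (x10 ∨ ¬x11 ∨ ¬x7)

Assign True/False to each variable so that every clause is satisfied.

x1=1  x2=0  x3=1  x4=0  x5=1  x6=0  x7=0  x8=0  x9=1  x10=1  x11=1

Branch on x1: take x1 = True.
  then x6 is forced to False.
Branch on x2: take x2 = False.
Branch on x3: take x3 = True.
For the remaining variables, x4 = False, x5 = True, x7 = False, x8 = False, x9 = True, x10 = True, x11 = True works.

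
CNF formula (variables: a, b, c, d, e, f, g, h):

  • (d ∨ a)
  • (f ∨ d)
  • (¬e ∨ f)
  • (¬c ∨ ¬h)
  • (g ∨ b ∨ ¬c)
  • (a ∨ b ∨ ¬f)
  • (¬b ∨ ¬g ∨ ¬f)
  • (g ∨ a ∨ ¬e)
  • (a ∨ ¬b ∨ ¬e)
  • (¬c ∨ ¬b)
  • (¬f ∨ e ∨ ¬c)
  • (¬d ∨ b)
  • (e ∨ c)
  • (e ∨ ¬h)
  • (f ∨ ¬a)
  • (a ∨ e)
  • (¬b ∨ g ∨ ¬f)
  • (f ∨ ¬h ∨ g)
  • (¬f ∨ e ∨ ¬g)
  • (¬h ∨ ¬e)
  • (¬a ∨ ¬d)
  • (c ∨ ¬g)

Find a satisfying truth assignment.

a=True  b=False  c=True  d=False  e=True  f=True  g=True  h=False

Check each clause:
  1. (d ∨ a) — a is true.
  2. (d ∨ f) — f is true.
  3. (f ∨ ¬e) — f is true.
  4. (¬h ∨ ¬c) — ¬h is true.
  5. (b ∨ g ∨ ¬c) — g is true.
  6. (¬f ∨ a ∨ b) — a is true.
  7. (¬g ∨ ¬b ∨ ¬f) — ¬b is true.
  8. (a ∨ g ∨ ¬e) — a is true.
  9. (¬b ∨ a ∨ ¬e) — a is true.
  10. (¬b ∨ ¬c) — ¬b is true.
  11. (e ∨ ¬c ∨ ¬f) — e is true.
  12. (b ∨ ¬d) — ¬d is true.
  13. (c ∨ e) — c is true.
  14. (¬h ∨ e) — ¬h is true.
  15. (¬a ∨ f) — f is true.
  16. (e ∨ a) — a is true.
  17. (g ∨ ¬b ∨ ¬f) — ¬b is true.
  18. (¬h ∨ g ∨ f) — ¬h is true.
  19. (¬f ∨ ¬g ∨ e) — e is true.
  20. (¬h ∨ ¬e) — ¬h is true.
  21. (¬d ∨ ¬a) — ¬d is true.
  22. (¬g ∨ c) — c is true.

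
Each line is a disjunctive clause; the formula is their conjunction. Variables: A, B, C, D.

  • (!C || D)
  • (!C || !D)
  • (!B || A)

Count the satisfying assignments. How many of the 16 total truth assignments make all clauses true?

6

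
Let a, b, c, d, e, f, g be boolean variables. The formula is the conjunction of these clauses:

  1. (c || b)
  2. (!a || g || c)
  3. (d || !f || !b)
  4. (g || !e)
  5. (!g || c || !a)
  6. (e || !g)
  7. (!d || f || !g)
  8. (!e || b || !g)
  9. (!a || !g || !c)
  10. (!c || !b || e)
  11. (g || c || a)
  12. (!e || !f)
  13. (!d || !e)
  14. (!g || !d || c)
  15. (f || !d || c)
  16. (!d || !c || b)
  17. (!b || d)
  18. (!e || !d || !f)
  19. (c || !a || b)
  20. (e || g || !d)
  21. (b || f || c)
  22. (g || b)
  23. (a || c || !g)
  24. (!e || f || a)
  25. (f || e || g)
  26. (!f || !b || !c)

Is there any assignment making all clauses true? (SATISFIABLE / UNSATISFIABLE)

c = True:
  e = True:
    propagation gives g=True, b=True, a=False, f=False; an empty clause results — contradiction.
  e = False:
    propagation gives g=False, b=False; an empty clause results — contradiction.
c = False:
  propagation gives b=True, d=True, e=False, g=False; an empty clause results — contradiction.
Every branch closes, so no satisfying assignment exists.

UNSATISFIABLE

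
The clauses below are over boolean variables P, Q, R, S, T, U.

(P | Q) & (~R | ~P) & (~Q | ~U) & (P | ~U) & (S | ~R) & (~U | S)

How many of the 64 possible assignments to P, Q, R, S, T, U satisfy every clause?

16

Case analysis on P and U:
  P=1, U=1: remaining (Q,R,S,T) ∈ {(0,0,1,0); (0,0,1,1)} — 2.
  P=1, U=0: forces R=0; Q, S, T free → 2^3 = 8.
  P=0, U=1: a clause becomes empty — 0.
  P=0, U=0: T free; 3 ways for (Q,R,S) × 2^1 = 6.
Total: 2 + 8 + 0 + 6 = 16.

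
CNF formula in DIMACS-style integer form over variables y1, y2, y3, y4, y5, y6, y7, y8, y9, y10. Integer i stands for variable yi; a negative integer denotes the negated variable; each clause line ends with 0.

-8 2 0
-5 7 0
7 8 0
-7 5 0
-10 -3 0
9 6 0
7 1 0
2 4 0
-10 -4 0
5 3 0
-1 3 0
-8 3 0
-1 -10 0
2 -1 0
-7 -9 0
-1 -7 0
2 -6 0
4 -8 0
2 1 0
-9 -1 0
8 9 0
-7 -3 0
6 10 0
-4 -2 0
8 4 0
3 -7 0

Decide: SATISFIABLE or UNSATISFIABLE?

UNSATISFIABLE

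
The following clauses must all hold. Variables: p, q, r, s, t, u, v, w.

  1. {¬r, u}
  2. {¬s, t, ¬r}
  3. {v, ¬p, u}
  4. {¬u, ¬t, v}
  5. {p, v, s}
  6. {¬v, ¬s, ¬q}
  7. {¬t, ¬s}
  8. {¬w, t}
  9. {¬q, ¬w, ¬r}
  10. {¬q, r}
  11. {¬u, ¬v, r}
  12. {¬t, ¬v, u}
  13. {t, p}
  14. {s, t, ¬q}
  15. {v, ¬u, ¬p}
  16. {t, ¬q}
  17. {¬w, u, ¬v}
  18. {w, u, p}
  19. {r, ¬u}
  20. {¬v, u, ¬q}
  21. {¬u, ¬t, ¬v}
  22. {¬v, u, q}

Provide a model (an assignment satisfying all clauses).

p=T, q=F, r=T, s=F, t=F, u=T, v=T, w=F

Branch on p: take p = True.
For the remaining variables, q = False, r = True, s = False, t = False, u = True, v = True, w = False works.
Every clause has at least one true literal under this assignment.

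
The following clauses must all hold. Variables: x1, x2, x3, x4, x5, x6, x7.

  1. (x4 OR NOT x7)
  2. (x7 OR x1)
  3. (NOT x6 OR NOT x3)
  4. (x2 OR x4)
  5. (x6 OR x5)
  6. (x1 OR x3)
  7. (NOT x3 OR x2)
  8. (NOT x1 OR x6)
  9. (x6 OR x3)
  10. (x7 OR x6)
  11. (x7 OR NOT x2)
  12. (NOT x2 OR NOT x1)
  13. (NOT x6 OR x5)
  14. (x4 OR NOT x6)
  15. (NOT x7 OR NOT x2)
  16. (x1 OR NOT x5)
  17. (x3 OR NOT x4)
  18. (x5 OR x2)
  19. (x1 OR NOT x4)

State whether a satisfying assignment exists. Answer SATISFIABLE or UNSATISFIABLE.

UNSATISFIABLE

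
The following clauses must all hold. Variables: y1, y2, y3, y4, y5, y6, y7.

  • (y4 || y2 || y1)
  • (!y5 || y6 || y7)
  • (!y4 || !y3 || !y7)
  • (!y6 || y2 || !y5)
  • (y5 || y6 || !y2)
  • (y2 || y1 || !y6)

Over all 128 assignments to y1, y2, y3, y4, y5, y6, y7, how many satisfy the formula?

Case analysis on y2 and y6:
  y2=T, y6=T: y1, y5 free; 7 ways for (y3,y4,y7) × 2^2 = 28.
  y2=T, y6=F: y1 free; 3 ways for (y3,y4,y5,y7) × 2^1 = 6.
  y2=F, y6=T: 7 of the 32 assignments to (y1,y3,y4,y5,y7) work.
  y2=F, y6=F: 14 of the 32 assignments to (y1,y3,y4,y5,y7) work.
Total: 28 + 6 + 7 + 14 = 55.

55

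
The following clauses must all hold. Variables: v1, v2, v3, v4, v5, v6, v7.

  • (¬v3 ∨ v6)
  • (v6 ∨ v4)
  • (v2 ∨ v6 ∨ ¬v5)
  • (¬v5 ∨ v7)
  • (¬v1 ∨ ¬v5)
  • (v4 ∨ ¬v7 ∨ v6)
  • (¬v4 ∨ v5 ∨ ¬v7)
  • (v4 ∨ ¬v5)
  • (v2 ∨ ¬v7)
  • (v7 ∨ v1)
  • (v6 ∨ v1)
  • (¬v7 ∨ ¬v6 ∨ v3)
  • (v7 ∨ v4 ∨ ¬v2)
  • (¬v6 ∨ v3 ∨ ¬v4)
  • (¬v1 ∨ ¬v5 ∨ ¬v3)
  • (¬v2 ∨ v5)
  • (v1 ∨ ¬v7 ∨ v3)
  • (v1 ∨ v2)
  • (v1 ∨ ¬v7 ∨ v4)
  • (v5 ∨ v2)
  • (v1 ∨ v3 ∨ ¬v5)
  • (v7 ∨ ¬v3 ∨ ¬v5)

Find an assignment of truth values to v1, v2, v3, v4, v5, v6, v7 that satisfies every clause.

v1=0, v2=1, v3=1, v4=1, v5=1, v6=1, v7=1

Check each clause:
  1. (v6 ∨ ¬v3) — v6 is true.
  2. (v4 ∨ v6) — v4 is true.
  3. (¬v5 ∨ v6 ∨ v2) — v2 is true.
  4. (v7 ∨ ¬v5) — v7 is true.
  5. (¬v5 ∨ ¬v1) — ¬v1 is true.
  6. (v6 ∨ v4 ∨ ¬v7) — v4 is true.
  7. (¬v7 ∨ ¬v4 ∨ v5) — v5 is true.
  8. (v4 ∨ ¬v5) — v4 is true.
  9. (v2 ∨ ¬v7) — v2 is true.
  10. (v1 ∨ v7) — v7 is true.
  11. (v1 ∨ v6) — v6 is true.
  12. (¬v7 ∨ v3 ∨ ¬v6) — v3 is true.
  13. (¬v2 ∨ v4 ∨ v7) — v4 is true.
  14. (v3 ∨ ¬v6 ∨ ¬v4) — v3 is true.
  15. (¬v5 ∨ ¬v1 ∨ ¬v3) — ¬v1 is true.
  16. (v5 ∨ ¬v2) — v5 is true.
  17. (v1 ∨ v3 ∨ ¬v7) — v3 is true.
  18. (v2 ∨ v1) — v2 is true.
  19. (v1 ∨ ¬v7 ∨ v4) — v4 is true.
  20. (v2 ∨ v5) — v2 is true.
  21. (¬v5 ∨ v1 ∨ v3) — v3 is true.
  22. (v7 ∨ ¬v3 ∨ ¬v5) — v7 is true.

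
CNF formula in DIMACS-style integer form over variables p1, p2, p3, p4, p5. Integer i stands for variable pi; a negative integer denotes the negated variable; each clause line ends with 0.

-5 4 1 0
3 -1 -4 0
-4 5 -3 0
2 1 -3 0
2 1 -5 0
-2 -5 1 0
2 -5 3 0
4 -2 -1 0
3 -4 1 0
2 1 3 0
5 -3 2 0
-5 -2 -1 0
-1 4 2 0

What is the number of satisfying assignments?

3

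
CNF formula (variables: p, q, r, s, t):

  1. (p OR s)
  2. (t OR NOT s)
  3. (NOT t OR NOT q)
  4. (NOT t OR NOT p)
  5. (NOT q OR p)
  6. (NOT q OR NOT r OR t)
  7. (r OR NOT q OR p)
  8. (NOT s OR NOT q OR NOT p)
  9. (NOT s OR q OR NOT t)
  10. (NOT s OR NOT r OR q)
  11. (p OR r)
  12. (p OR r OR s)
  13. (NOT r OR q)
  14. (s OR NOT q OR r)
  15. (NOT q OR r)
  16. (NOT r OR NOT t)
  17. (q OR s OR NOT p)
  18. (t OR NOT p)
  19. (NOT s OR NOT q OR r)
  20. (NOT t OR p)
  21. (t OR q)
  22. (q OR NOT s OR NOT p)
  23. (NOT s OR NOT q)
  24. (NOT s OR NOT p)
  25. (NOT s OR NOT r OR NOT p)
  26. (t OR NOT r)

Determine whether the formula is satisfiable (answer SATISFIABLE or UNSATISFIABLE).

q = True:
  propagation gives t=False, s=False, p=True; an empty clause results — contradiction.
q = False:
  propagation gives r=False, p=True, t=False; an empty clause results — contradiction.
Every branch closes, so no satisfying assignment exists.

UNSATISFIABLE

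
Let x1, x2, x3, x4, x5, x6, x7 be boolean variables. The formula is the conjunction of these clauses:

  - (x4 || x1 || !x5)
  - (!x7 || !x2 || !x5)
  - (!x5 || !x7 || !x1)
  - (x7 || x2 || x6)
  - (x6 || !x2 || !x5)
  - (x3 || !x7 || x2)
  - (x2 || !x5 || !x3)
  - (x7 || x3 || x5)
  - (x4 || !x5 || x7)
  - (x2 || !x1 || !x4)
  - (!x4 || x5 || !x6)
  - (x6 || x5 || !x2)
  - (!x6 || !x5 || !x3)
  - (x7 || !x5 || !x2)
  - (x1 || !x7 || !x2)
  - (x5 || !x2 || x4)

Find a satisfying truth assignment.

x1 = 0  x2 = 0  x3 = 1  x4 = 0  x5 = 0  x6 = 1  x7 = 0

Try x1 = False.
Branch on x2: take x2 = False.
Set x3 = True and propagate.
  then x5 is forced to False.
For the remaining variables, x4 = False, x6 = True, x7 = False works.
Every clause has at least one true literal under this assignment.
Check each clause:
  1. (x4 || !x5 || x1) — !x5 is true.
  2. (!x2 || !x7 || !x5) — !x7 is true.
  3. (!x5 || !x7 || !x1) — !x7 is true.
  4. (x6 || x2 || x7) — x6 is true.
  5. (!x2 || !x5 || x6) — !x5 is true.
  6. (!x7 || x3 || x2) — !x7 is true.
  7. (!x3 || x2 || !x5) — !x5 is true.
  8. (x7 || x3 || x5) — x3 is true.
  9. (x4 || !x5 || x7) — !x5 is true.
  10. (x2 || !x1 || !x4) — !x4 is true.
  11. (!x4 || !x6 || x5) — !x4 is true.
  12. (x6 || x5 || !x2) — x6 is true.
  13. (!x5 || !x3 || !x6) — !x5 is true.
  14. (!x5 || x7 || !x2) — !x5 is true.
  15. (!x7 || x1 || !x2) — !x7 is true.
  16. (x4 || x5 || !x2) — !x2 is true.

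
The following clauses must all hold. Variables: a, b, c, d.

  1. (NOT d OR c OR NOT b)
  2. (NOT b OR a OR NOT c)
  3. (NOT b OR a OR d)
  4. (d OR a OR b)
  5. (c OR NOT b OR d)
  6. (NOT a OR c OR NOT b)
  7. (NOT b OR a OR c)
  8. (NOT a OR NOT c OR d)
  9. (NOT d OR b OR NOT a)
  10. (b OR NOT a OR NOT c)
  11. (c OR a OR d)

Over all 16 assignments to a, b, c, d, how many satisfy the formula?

4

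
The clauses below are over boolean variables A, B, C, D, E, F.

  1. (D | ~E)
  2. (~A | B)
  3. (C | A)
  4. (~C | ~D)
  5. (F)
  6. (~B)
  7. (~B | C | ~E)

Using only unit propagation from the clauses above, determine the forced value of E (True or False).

(F) stands alone — F = True.
(~B) is a unit clause: B = False.
(B | ~A): since B = False, the clause reduces to (~A). A = False.
In (C | A), A is now false; C must hold, so C = True.
From (~C | ~D) and C = True: D = False.
In (~E | D), D is now false; ~E must hold, so E = False.

False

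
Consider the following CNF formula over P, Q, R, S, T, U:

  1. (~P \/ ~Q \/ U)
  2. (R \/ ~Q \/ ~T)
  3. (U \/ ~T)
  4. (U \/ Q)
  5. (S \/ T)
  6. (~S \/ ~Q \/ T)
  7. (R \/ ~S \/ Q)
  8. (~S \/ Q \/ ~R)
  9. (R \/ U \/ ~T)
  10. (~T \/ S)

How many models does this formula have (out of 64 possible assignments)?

2

The models are:
  P=F Q=T R=T S=T T=T U=T
  P=T Q=T R=T S=T T=T U=T
That's 2 in total.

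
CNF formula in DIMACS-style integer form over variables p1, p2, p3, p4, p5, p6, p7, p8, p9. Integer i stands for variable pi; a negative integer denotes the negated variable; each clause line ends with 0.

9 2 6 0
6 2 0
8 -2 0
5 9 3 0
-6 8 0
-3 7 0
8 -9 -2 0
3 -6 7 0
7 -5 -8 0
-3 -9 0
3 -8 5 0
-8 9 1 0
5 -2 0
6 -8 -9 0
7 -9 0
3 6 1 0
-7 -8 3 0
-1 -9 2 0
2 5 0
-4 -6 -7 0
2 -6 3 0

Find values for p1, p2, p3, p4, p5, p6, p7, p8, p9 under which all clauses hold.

p1 = 1  p2 = 0  p3 = 1  p4 = 0  p5 = 1  p6 = 1  p7 = 1  p8 = 1  p9 = 0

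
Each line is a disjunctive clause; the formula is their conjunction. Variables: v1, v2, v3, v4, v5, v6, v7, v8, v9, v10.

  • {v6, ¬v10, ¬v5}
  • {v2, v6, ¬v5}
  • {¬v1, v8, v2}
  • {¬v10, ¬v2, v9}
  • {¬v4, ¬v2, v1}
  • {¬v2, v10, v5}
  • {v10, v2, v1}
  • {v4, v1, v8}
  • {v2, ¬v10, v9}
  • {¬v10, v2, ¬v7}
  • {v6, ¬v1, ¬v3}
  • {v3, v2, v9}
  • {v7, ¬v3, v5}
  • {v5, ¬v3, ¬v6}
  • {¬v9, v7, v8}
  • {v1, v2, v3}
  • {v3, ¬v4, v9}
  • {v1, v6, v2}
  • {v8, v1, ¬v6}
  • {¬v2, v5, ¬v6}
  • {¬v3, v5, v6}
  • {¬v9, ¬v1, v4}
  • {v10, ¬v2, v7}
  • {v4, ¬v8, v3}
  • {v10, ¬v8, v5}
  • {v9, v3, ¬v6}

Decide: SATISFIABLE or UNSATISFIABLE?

SATISFIABLE

Set v1 = True and propagate.
Try v2 = False.
  then v8 is forced to True.
The remaining clauses are satisfied by v3 = False, v4 = True, v5 = False, v6 = False, v7 = False, v9 = True, v10 = True.
Every clause has at least one true literal under this assignment.
So v1 = 1, v2 = 0, v3 = 0, v4 = 1, v5 = 0, v6 = 0, v7 = 0, v8 = 1, v9 = 1, v10 = 1 is a satisfying assignment.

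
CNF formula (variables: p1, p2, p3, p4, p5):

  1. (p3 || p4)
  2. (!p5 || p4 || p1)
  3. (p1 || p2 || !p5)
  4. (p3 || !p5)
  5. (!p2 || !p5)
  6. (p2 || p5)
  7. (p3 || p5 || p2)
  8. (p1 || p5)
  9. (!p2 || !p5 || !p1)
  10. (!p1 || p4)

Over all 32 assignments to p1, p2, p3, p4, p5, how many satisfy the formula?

3

Satisfying assignments:
  p1=1 p2=0 p3=1 p4=1 p5=1
  p1=1 p2=1 p3=0 p4=1 p5=0
  p1=1 p2=1 p3=1 p4=1 p5=0
Count: 3.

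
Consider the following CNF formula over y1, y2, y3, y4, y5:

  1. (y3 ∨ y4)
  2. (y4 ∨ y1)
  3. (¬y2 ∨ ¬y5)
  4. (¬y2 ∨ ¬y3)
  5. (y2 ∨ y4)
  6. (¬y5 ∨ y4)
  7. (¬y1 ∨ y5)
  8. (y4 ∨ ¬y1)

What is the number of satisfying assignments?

7

Case analysis on y4 and y1:
  y4=1, y1=1: remaining (y2,y3,y5) ∈ {(0,0,1); (0,1,1)} — 2.
  y4=1, y1=0: 5 of the 8 assignments to (y2,y3,y5) work.
  y4=0, y1=1: a clause becomes empty — 0.
  y4=0, y1=0: a clause becomes empty — 0.
Total: 2 + 5 + 0 + 0 = 7.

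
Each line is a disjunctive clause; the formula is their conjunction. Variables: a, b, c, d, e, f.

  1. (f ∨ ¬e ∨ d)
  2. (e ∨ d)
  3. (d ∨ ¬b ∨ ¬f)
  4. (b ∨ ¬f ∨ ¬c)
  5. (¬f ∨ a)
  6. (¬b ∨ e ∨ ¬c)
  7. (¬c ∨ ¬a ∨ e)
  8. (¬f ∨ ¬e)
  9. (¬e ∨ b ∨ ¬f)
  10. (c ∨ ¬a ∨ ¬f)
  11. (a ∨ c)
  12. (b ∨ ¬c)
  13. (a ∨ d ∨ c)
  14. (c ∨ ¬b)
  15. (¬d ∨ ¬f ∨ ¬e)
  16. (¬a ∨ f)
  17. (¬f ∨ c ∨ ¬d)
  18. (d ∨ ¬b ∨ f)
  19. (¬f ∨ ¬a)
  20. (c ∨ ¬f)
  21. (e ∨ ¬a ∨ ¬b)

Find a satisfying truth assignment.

a = F, b = T, c = T, d = T, e = T, f = F

Check each clause:
  1. (¬e ∨ f ∨ d) — d is true.
  2. (e ∨ d) — d is true.
  3. (¬f ∨ d ∨ ¬b) — ¬f is true.
  4. (¬f ∨ ¬c ∨ b) — ¬f is true.
  5. (a ∨ ¬f) — ¬f is true.
  6. (¬b ∨ e ∨ ¬c) — e is true.
  7. (¬c ∨ e ∨ ¬a) — e is true.
  8. (¬e ∨ ¬f) — ¬f is true.
  9. (b ∨ ¬e ∨ ¬f) — b is true.
  10. (c ∨ ¬f ∨ ¬a) — ¬f is true.
  11. (c ∨ a) — c is true.
  12. (b ∨ ¬c) — b is true.
  13. (c ∨ d ∨ a) — c is true.
  14. (c ∨ ¬b) — c is true.
  15. (¬d ∨ ¬f ∨ ¬e) — ¬f is true.
  16. (f ∨ ¬a) — ¬a is true.
  17. (¬d ∨ c ∨ ¬f) — ¬f is true.
  18. (d ∨ f ∨ ¬b) — d is true.
  19. (¬a ∨ ¬f) — ¬f is true.
  20. (c ∨ ¬f) — ¬f is true.
  21. (¬a ∨ e ∨ ¬b) — e is true.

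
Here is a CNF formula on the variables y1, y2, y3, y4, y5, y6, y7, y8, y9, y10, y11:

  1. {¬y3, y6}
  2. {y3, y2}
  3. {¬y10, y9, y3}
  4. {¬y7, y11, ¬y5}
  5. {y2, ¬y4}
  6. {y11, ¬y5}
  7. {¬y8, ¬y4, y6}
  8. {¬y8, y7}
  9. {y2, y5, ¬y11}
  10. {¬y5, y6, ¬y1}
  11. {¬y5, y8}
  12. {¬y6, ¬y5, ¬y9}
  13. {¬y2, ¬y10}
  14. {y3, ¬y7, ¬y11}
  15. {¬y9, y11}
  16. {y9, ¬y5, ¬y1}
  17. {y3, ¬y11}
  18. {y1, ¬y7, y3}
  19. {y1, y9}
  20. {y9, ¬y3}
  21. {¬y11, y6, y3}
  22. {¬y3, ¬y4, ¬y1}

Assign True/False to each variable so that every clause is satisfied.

y1 = T, y2 = T, y3 = F, y4 = F, y5 = F, y6 = T, y7 = T, y8 = T, y9 = F, y10 = F, y11 = F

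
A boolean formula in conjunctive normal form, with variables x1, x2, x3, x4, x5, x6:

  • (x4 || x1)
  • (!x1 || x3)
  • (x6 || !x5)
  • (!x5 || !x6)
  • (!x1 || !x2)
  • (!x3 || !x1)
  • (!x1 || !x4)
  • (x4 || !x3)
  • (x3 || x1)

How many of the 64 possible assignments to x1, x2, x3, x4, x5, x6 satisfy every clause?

The models are:
  x1=F x2=F x3=T x4=T x5=F x6=F
  x1=F x2=F x3=T x4=T x5=F x6=T
  x1=F x2=T x3=T x4=T x5=F x6=F
  x1=F x2=T x3=T x4=T x5=F x6=T
That's 4 in total.

4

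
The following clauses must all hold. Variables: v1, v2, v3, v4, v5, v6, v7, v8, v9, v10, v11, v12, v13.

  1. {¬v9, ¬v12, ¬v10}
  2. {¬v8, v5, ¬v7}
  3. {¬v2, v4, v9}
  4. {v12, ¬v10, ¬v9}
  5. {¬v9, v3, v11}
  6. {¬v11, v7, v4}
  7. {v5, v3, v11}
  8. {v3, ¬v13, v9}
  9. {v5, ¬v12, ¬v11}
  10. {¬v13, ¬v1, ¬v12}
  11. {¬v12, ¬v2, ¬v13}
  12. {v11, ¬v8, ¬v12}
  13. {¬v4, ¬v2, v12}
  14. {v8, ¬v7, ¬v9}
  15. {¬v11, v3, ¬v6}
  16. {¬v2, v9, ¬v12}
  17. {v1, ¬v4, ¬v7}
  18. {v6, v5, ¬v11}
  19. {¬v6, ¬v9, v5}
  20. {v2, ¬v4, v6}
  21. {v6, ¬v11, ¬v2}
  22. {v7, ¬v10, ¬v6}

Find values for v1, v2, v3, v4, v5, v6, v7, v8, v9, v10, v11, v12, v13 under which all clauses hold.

v1=False, v2=False, v3=True, v4=False, v5=True, v6=False, v7=True, v8=False, v9=False, v10=False, v11=False, v12=False, v13=False

v3 occurs only positively in the remaining clauses — set v3 = True.
Pure literal: v5 appears only positively; assign v5 = True.
Set v1 = False and propagate.
Set v2 = False and propagate.
Set v4 = False and propagate.
For the remaining variables, v6 = False, v7 = True, v8 = False, v9 = False, v10 = False, v11 = False, v12 = False, v13 = False works.
Every clause has at least one true literal under this assignment.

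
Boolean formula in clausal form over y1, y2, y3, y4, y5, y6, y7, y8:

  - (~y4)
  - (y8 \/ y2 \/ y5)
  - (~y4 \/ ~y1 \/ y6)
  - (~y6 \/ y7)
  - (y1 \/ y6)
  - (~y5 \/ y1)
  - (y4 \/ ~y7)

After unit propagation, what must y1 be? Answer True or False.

(~y4) is a unit clause: y4 = False.
(~y7 \/ y4): since y4 = False, the clause reduces to (~y7). y7 = False.
(y7 \/ ~y6): since y7 = False, the clause reduces to (~y6). y6 = False.
In (y6 \/ y1), y6 is now false; y1 must hold, so y1 = True.

True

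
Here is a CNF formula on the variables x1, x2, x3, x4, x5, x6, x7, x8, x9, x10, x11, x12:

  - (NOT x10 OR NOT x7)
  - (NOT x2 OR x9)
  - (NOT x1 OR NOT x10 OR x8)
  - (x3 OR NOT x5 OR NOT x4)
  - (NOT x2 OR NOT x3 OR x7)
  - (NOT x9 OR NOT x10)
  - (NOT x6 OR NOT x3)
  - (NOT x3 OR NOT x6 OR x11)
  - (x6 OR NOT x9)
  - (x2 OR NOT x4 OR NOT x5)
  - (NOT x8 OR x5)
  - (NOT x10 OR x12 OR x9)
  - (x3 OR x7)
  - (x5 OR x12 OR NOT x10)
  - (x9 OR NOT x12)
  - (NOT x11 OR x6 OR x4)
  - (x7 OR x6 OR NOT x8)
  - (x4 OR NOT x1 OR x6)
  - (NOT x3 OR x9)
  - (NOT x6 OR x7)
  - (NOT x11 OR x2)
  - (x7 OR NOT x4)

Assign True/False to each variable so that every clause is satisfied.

x10 occurs only negated in the remaining clauses — set x10 = False.
Try x1 = True.
Branch on x2: take x2 = False.
  then x11 is forced to False.
Set x3 = False and propagate.
  then x7 is forced to True.
The remaining clauses are satisfied by x4 = False, x5 = True, x6 = True, x8 = False, x9 = True, x12 = True.

x1=True, x2=False, x3=False, x4=False, x5=True, x6=True, x7=True, x8=False, x9=True, x10=False, x11=False, x12=True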